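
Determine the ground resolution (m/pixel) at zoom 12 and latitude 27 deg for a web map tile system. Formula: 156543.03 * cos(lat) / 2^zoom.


res = 156543.03 * cos(27) / 2^12 = 156543.03 * 0.89100652 / 4096 = 34.05 m/pixel

34.05 m/pixel


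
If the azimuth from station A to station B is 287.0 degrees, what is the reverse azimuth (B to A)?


back azimuth = (287.0 + 180) mod 360 = 107.0 degrees

107.0 degrees


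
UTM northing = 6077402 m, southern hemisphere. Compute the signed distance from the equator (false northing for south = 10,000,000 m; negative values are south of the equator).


For southern: actual = 6077402 - 10000000 = -3922598 m

-3922598 m


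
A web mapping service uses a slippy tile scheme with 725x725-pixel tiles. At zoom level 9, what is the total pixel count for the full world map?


tiles per axis = 2^9 = 512
total tiles = 512^2 = 262144
pixels per axis = 512 * 725 = 371200
total pixels = 371200^2 = 137789440000

137789440000 pixels


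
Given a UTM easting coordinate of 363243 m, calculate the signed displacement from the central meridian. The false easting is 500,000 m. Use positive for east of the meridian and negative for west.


displacement = 363243 - 500000 = -136757 m

-136757 m


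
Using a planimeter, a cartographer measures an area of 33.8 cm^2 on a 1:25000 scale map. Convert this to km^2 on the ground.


ground_area = 33.8 * (25000/100)^2 = 2112500.0 m^2 = 2.1125 km^2 ≈ 2.113 km^2

2.113 km^2


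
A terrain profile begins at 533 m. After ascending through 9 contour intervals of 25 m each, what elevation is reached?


elevation = 533 + 9 * 25 = 758 m

758 m


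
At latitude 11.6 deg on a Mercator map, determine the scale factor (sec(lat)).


SF = 1 / cos(11.6) = 1 / 0.979575 = 1.021

1.021


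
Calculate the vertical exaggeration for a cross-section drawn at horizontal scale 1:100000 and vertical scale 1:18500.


VE = horizontal_scale / vertical_scale = 100000 / 18500 ≈ 5.4

5.4x


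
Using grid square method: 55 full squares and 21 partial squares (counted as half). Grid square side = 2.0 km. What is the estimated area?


effective squares = 55 + 21 * 0.5 = 65.5
area = 65.5 * 4.0 = 262.0 km^2

262.0 km^2


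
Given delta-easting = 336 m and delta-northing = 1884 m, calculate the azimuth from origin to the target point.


az = atan2(336, 1884) = 10.1 deg
adjusted to 0-360: 10.1 degrees

10.1 degrees


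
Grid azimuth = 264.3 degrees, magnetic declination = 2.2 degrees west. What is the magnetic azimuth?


magnetic azimuth = grid azimuth - declination (east +ve)
mag_az = 264.3 - -2.2 = 266.5 degrees

266.5 degrees


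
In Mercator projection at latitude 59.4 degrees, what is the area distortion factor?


area_distortion = 1/cos^2(59.4) = 3.859

3.859


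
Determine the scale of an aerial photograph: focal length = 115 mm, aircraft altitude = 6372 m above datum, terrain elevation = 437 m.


scale = f / (H - h) = 115 mm / 5935 m = 115 / 5935000 = 1:51609

1:51609


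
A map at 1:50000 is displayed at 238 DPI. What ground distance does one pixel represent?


pixel_cm = 2.54 / 238 ≈ 0.010672 cm
ground = pixel_cm * 50000 / 100 = 2.54 * 50000 / (238 * 100) = 127000 / 23800 ≈ 5.34 m

5.34 m


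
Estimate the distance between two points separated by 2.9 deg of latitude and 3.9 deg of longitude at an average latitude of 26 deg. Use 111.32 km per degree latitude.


dlat_km = 2.9 * 111.32 = 322.828
dlon_km = 3.9 * 111.32 * cos(26) ≈ 390.21
dist = sqrt(322.828^2 + 390.21^2) ≈ 506.4 km

506.4 km


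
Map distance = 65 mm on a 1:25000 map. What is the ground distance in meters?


ground = 65 mm * 25000 / 1000 = 1625.0 m

1625.0 m


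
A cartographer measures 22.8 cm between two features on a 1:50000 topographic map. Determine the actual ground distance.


ground = 22.8 cm * 50000 / 100 = 11400.0 m = 11.4 km

11.4 km


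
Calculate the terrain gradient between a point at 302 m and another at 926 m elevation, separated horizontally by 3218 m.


gradient = (926 - 302) / 3218 = 624 / 3218 = 0.1939

0.1939


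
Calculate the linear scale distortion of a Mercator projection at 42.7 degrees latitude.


SF = 1 / cos(42.7) = 1 / 0.734915 = 1.361

1.361


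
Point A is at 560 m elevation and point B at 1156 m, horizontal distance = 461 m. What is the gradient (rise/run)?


gradient = (1156 - 560) / 461 = 596 / 461 = 1.2928

1.2928


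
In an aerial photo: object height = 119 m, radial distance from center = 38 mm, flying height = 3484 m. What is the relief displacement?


d = h * r / H = 119 * 38 / 3484 = 1.3 mm

1.3 mm


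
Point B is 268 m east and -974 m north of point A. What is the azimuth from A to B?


az = atan2(268, -974) = 164.6 deg
adjusted to 0-360: 164.6 degrees

164.6 degrees


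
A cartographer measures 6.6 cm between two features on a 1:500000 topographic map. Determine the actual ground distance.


ground = 6.6 cm * 500000 / 100 = 33000.0 m = 33.0 km

33.0 km


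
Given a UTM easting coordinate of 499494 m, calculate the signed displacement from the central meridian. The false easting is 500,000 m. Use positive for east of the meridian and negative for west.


displacement = 499494 - 500000 = -506 m

-506 m


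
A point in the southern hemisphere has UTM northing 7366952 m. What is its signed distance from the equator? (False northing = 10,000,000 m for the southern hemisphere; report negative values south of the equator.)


For southern: actual = 7366952 - 10000000 = -2633048 m

-2633048 m


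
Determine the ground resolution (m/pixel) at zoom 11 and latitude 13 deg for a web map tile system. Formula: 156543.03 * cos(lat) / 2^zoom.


res = 156543.03 * cos(13) / 2^11 = 156543.03 * 0.97437006 / 2048 = 74.48 m/pixel

74.48 m/pixel


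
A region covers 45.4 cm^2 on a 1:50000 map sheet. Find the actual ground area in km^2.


ground_area = 45.4 * (50000/100)^2 = 11350000.0 m^2 = 11.35 km^2

11.35 km^2


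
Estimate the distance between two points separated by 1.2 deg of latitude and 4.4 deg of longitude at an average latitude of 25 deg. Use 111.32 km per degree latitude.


dlat_km = 1.2 * 111.32 = 133.584
dlon_km = 4.4 * 111.32 * cos(25) ≈ 443.917
dist = sqrt(133.584^2 + 443.917^2) ≈ 463.6 km

463.6 km


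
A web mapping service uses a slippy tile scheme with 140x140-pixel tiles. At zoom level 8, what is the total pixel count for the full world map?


tiles per axis = 2^8 = 256
total tiles = 256^2 = 65536
pixels per axis = 256 * 140 = 35840
total pixels = 35840^2 = 1284505600

1284505600 pixels


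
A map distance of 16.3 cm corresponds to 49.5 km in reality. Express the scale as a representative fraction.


ground = 49.5 km = 4950000 cm; RF denominator = ground / map = 4950000 / 16.3 ≈ 303681; RF = 1:303681

1:303681


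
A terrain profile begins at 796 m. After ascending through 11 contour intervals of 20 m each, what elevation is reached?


elevation = 796 + 11 * 20 = 1016 m

1016 m


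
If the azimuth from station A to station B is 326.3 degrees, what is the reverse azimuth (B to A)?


back azimuth = (326.3 + 180) mod 360 = 146.3 degrees

146.3 degrees


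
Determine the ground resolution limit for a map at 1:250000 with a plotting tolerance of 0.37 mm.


ground = 0.37 mm * 250000 / 1000 = 92.5 m

92.5 m


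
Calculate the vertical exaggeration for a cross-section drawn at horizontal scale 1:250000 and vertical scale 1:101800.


VE = horizontal_scale / vertical_scale = 250000 / 101800 ≈ 2.5

2.5x


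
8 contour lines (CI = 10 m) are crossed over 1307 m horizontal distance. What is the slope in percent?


elevation change = 8 * 10 = 80 m
slope = 80 / 1307 * 100 = 6.1%

6.1%


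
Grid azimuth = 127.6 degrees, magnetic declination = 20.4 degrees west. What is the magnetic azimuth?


magnetic azimuth = grid azimuth - declination (east +ve)
mag_az = 127.6 - -20.4 = 148.0 degrees

148.0 degrees


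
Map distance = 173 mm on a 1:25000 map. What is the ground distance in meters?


ground = 173 mm * 25000 / 1000 = 4325.0 m

4325.0 m


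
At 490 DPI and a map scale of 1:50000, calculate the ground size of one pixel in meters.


pixel_cm = 2.54 / 490 ≈ 0.005184 cm
ground = pixel_cm * 50000 / 100 = 2.54 * 50000 / (490 * 100) = 127000 / 49000 ≈ 2.59 m

2.59 m


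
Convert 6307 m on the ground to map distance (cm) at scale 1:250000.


map_cm = 6307 * 100 / 250000 = 2.5228 cm ≈ 2.52 cm

2.52 cm


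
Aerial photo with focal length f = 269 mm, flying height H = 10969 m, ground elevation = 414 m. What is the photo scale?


scale = f / (H - h) = 269 mm / 10555 m = 269 / 10555000 = 1:39238

1:39238


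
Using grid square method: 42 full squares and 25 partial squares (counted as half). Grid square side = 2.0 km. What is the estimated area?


effective squares = 42 + 25 * 0.5 = 54.5
area = 54.5 * 4.0 = 218.0 km^2

218.0 km^2


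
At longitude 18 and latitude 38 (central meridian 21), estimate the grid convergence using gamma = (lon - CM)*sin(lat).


gamma = (18 - 21) * sin(38) = -3 * 0.615661 = -1.847 degrees

-1.847 degrees


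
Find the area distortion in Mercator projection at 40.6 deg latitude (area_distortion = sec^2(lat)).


area_distortion = 1/cos^2(40.6) = 1.735

1.735


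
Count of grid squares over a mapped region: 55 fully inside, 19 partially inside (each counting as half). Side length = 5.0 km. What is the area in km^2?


effective squares = 55 + 19 * 0.5 = 64.5
area = 64.5 * 25.0 = 1612.5 km^2

1612.5 km^2


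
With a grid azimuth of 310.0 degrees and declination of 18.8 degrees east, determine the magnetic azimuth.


magnetic azimuth = grid azimuth - declination (east +ve)
mag_az = 310.0 - 18.8 = 291.2 degrees

291.2 degrees


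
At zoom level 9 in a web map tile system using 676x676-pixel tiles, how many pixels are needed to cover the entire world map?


tiles per axis = 2^9 = 512
total tiles = 512^2 = 262144
pixels per axis = 512 * 676 = 346112
total pixels = 346112^2 = 119793516544

119793516544 pixels


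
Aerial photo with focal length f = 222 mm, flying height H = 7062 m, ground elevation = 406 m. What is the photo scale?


scale = f / (H - h) = 222 mm / 6656 m = 222 / 6656000 = 1:29982

1:29982


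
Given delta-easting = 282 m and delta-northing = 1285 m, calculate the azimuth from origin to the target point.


az = atan2(282, 1285) = 12.4 deg
adjusted to 0-360: 12.4 degrees

12.4 degrees


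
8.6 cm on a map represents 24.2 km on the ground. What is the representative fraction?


ground = 24.2 km = 2420000 cm; RF denominator = ground / map = 2420000 / 8.6 ≈ 281395; RF = 1:281395

1:281395


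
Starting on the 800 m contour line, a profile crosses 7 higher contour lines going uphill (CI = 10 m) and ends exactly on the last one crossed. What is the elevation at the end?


elevation = 800 + 7 * 10 = 870 m

870 m


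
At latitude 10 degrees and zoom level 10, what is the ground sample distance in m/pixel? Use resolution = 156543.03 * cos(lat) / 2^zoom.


res = 156543.03 * cos(10) / 2^10 = 156543.03 * 0.98480775 / 1024 = 150.55 m/pixel

150.55 m/pixel


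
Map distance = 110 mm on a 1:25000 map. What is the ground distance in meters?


ground = 110 mm * 25000 / 1000 = 2750.0 m

2750.0 m


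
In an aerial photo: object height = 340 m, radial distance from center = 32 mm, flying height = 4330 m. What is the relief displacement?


d = h * r / H = 340 * 32 / 4330 = 2.51 mm

2.51 mm


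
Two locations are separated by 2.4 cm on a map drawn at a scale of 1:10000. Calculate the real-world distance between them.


ground = 2.4 cm * 10000 / 100 = 240.0 m

240.0 m


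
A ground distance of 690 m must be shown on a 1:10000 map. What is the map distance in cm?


map_cm = 690 * 100 / 10000 = 6.9 cm

6.9 cm


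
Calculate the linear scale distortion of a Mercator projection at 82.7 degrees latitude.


SF = 1 / cos(82.7) = 1 / 0.127065 = 7.87

7.87


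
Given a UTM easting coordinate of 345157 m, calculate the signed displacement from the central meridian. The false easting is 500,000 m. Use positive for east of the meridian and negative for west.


displacement = 345157 - 500000 = -154843 m

-154843 m


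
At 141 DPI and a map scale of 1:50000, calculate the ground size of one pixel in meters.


pixel_cm = 2.54 / 141 ≈ 0.018014 cm
ground = pixel_cm * 50000 / 100 = 2.54 * 50000 / (141 * 100) = 127000 / 14100 ≈ 9.01 m

9.01 m


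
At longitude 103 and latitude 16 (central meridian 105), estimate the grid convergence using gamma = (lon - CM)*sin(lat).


gamma = (103 - 105) * sin(16) = -2 * 0.275637 = -0.551 degrees

-0.551 degrees


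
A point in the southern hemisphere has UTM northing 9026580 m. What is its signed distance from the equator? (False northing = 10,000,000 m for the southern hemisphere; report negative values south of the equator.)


For southern: actual = 9026580 - 10000000 = -973420 m

-973420 m


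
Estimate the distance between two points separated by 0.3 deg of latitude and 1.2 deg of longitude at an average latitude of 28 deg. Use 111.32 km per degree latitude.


dlat_km = 0.3 * 111.32 = 33.396
dlon_km = 1.2 * 111.32 * cos(28) ≈ 117.948
dist = sqrt(33.396^2 + 117.948^2) ≈ 122.6 km

122.6 km


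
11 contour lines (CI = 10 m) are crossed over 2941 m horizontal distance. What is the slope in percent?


elevation change = 11 * 10 = 110 m
slope = 110 / 2941 * 100 = 3.7%

3.7%


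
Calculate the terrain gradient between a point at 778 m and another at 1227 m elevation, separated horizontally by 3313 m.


gradient = (1227 - 778) / 3313 = 449 / 3313 = 0.1355

0.1355


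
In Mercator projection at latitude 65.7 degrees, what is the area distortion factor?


area_distortion = 1/cos^2(65.7) = 5.905

5.905


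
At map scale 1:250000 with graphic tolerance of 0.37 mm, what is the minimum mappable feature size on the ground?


ground = 0.37 mm * 250000 / 1000 = 92.5 m

92.5 m


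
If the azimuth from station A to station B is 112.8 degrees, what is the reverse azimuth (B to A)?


back azimuth = (112.8 + 180) mod 360 = 292.8 degrees

292.8 degrees


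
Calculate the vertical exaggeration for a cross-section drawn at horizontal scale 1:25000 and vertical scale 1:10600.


VE = horizontal_scale / vertical_scale = 25000 / 10600 ≈ 2.4

2.4x


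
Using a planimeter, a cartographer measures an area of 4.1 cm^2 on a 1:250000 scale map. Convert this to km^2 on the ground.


ground_area = 4.1 * (250000/100)^2 = 25625000.0 m^2 = 25.625 km^2

25.625 km^2


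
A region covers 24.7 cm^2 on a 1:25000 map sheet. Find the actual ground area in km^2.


ground_area = 24.7 * (25000/100)^2 = 1543750.0 m^2 = 1.54375 km^2 ≈ 1.544 km^2

1.544 km^2


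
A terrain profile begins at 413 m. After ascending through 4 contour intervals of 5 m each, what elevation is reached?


elevation = 413 + 4 * 5 = 433 m

433 m


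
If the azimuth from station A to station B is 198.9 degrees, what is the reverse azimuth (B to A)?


back azimuth = (198.9 + 180) mod 360 = 18.9 degrees

18.9 degrees


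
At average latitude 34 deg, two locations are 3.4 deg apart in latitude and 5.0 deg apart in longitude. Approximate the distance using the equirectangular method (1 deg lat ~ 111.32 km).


dlat_km = 3.4 * 111.32 = 378.488
dlon_km = 5.0 * 111.32 * cos(34) ≈ 461.442
dist = sqrt(378.488^2 + 461.442^2) ≈ 596.8 km

596.8 km


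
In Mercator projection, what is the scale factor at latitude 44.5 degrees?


SF = 1 / cos(44.5) = 1 / 0.71325 = 1.402

1.402


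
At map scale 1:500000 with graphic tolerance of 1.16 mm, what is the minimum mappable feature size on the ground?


ground = 1.16 mm * 500000 / 1000 = 580.0 m

580.0 m


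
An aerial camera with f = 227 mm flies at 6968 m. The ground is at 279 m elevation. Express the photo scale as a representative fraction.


scale = f / (H - h) = 227 mm / 6689 m = 227 / 6689000 = 1:29467

1:29467


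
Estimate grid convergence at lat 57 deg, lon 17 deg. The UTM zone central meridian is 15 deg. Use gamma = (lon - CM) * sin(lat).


gamma = (17 - 15) * sin(57) = 2 * 0.838671 = 1.677 degrees

1.677 degrees


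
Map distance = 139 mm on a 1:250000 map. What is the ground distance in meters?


ground = 139 mm * 250000 / 1000 = 34750.0 m

34750.0 m


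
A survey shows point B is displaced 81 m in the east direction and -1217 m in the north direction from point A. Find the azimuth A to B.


az = atan2(81, -1217) = 176.2 deg
adjusted to 0-360: 176.2 degrees

176.2 degrees


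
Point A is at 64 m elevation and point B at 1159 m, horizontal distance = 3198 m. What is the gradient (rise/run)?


gradient = (1159 - 64) / 3198 = 1095 / 3198 = 0.3424

0.3424


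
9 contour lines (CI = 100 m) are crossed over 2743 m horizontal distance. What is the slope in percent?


elevation change = 9 * 100 = 900 m
slope = 900 / 2743 * 100 = 32.8%

32.8%


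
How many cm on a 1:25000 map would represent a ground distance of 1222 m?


map_cm = 1222 * 100 / 25000 = 4.888 cm ≈ 4.89 cm

4.89 cm


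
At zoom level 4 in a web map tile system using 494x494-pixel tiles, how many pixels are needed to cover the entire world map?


tiles per axis = 2^4 = 16
total tiles = 16^2 = 256
pixels per axis = 16 * 494 = 7904
total pixels = 7904^2 = 62473216

62473216 pixels


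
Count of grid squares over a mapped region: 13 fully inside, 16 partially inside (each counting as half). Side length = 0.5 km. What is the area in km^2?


effective squares = 13 + 16 * 0.5 = 21.0
area = 21.0 * 0.25 = 5.25 km^2

5.25 km^2


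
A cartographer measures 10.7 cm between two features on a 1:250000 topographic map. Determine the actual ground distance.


ground = 10.7 cm * 250000 / 100 = 26750.0 m = 26.75 km

26.75 km


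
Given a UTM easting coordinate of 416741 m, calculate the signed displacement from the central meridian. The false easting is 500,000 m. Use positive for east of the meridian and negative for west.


displacement = 416741 - 500000 = -83259 m

-83259 m


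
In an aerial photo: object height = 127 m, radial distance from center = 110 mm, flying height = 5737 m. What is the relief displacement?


d = h * r / H = 127 * 110 / 5737 = 2.44 mm

2.44 mm


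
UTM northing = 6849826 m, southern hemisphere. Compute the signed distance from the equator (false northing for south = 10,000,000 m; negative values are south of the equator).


For southern: actual = 6849826 - 10000000 = -3150174 m

-3150174 m


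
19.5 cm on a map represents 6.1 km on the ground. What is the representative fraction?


ground = 6.1 km = 610000 cm; RF denominator = ground / map = 610000 / 19.5 ≈ 31282; RF = 1:31282

1:31282


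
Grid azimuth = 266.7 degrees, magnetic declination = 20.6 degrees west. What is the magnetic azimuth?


magnetic azimuth = grid azimuth - declination (east +ve)
mag_az = 266.7 - -20.6 = 287.3 degrees

287.3 degrees


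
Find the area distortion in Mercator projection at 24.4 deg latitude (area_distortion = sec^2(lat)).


area_distortion = 1/cos^2(24.4) = 1.206

1.206


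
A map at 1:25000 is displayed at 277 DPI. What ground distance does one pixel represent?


pixel_cm = 2.54 / 277 ≈ 0.00917 cm
ground = pixel_cm * 25000 / 100 = 2.54 * 25000 / (277 * 100) = 63500 / 27700 ≈ 2.29 m

2.29 m


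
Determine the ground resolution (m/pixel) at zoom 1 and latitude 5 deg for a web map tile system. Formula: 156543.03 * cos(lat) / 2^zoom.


res = 156543.03 * cos(5) / 2^1 = 156543.03 * 0.9961947 / 2 = 77973.67 m/pixel

77973.67 m/pixel


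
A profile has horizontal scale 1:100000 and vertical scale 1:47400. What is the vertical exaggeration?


VE = horizontal_scale / vertical_scale = 100000 / 47400 ≈ 2.1

2.1x


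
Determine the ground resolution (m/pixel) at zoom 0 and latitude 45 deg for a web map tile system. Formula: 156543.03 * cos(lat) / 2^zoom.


res = 156543.03 * cos(45) / 2^0 = 156543.03 * 0.70710678 / 1 = 110692.64 m/pixel

110692.64 m/pixel


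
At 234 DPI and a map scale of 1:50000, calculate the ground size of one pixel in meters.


pixel_cm = 2.54 / 234 ≈ 0.010855 cm
ground = pixel_cm * 50000 / 100 = 2.54 * 50000 / (234 * 100) = 127000 / 23400 ≈ 5.43 m

5.43 m


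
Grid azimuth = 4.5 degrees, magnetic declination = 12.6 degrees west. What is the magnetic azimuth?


magnetic azimuth = grid azimuth - declination (east +ve)
mag_az = 4.5 - -12.6 = 17.1 degrees

17.1 degrees


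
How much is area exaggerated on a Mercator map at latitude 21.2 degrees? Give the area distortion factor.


area_distortion = 1/cos^2(21.2) = 1.15

1.15


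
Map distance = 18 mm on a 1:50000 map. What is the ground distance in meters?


ground = 18 mm * 50000 / 1000 = 900.0 m

900.0 m


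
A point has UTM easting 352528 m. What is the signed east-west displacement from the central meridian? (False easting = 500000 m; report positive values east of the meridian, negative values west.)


displacement = 352528 - 500000 = -147472 m

-147472 m


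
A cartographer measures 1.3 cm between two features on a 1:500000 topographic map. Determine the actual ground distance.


ground = 1.3 cm * 500000 / 100 = 6500.0 m = 6.5 km

6.5 km


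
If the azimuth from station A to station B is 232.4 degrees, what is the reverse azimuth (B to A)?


back azimuth = (232.4 + 180) mod 360 = 52.4 degrees

52.4 degrees


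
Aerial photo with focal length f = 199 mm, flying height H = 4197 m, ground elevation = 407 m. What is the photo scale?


scale = f / (H - h) = 199 mm / 3790 m = 199 / 3790000 = 1:19045

1:19045


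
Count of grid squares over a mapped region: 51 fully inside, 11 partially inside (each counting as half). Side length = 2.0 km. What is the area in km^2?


effective squares = 51 + 11 * 0.5 = 56.5
area = 56.5 * 4.0 = 226.0 km^2

226.0 km^2


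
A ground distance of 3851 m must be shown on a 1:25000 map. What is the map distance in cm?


map_cm = 3851 * 100 / 25000 = 15.404 cm ≈ 15.4 cm

15.4 cm


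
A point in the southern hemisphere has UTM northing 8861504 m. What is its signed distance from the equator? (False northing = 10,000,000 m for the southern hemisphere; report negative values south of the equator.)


For southern: actual = 8861504 - 10000000 = -1138496 m

-1138496 m


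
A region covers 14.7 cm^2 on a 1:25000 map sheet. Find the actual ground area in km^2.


ground_area = 14.7 * (25000/100)^2 = 918750.0 m^2 = 0.91875 km^2 ≈ 0.919 km^2

0.919 km^2


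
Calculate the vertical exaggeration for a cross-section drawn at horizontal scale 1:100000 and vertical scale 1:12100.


VE = horizontal_scale / vertical_scale = 100000 / 12100 ≈ 8.3

8.3x


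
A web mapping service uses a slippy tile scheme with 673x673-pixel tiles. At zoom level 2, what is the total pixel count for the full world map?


tiles per axis = 2^2 = 4
total tiles = 4^2 = 16
pixels per axis = 4 * 673 = 2692
total pixels = 2692^2 = 7246864

7246864 pixels


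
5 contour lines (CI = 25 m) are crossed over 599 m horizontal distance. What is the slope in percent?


elevation change = 5 * 25 = 125 m
slope = 125 / 599 * 100 = 20.9%

20.9%


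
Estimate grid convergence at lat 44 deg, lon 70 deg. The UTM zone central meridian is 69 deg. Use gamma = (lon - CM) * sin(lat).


gamma = (70 - 69) * sin(44) = 1 * 0.694658 = 0.695 degrees

0.695 degrees


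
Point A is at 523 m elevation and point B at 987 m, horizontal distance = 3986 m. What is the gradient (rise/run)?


gradient = (987 - 523) / 3986 = 464 / 3986 = 0.1164

0.1164


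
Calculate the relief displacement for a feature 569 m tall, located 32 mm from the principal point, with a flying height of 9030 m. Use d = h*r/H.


d = h * r / H = 569 * 32 / 9030 = 2.02 mm

2.02 mm


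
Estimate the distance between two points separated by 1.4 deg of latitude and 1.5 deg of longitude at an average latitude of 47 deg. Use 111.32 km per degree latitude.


dlat_km = 1.4 * 111.32 = 155.848
dlon_km = 1.5 * 111.32 * cos(47) ≈ 113.88
dist = sqrt(155.848^2 + 113.88^2) ≈ 193.0 km

193.0 km


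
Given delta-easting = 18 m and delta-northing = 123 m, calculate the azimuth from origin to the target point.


az = atan2(18, 123) = 8.3 deg
adjusted to 0-360: 8.3 degrees

8.3 degrees


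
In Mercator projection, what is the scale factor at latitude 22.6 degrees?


SF = 1 / cos(22.6) = 1 / 0.92321 = 1.083

1.083


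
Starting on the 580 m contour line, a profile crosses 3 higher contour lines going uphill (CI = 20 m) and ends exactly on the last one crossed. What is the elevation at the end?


elevation = 580 + 3 * 20 = 640 m

640 m


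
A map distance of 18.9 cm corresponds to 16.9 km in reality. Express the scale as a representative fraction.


ground = 16.9 km = 1690000 cm; RF denominator = ground / map = 1690000 / 18.9 ≈ 89418; RF = 1:89418

1:89418


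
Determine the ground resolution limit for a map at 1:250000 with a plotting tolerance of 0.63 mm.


ground = 0.63 mm * 250000 / 1000 = 157.5 m

157.5 m


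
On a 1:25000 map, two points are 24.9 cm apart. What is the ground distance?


ground = 24.9 cm * 25000 / 100 = 6225.0 m = 6.225 km

6.225 km


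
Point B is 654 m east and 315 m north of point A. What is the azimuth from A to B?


az = atan2(654, 315) = 64.3 deg
adjusted to 0-360: 64.3 degrees

64.3 degrees


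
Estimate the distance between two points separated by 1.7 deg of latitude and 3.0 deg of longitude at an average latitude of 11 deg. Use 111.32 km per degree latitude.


dlat_km = 1.7 * 111.32 = 189.244
dlon_km = 3.0 * 111.32 * cos(11) ≈ 327.824
dist = sqrt(189.244^2 + 327.824^2) ≈ 378.5 km

378.5 km


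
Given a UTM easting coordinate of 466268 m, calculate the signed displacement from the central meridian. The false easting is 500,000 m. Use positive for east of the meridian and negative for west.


displacement = 466268 - 500000 = -33732 m

-33732 m


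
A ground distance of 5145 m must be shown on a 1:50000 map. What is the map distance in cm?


map_cm = 5145 * 100 / 50000 = 10.29 cm

10.29 cm


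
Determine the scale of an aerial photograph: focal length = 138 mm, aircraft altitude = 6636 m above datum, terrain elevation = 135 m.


scale = f / (H - h) = 138 mm / 6501 m = 138 / 6501000 = 1:47109

1:47109


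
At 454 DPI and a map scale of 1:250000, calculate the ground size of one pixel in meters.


pixel_cm = 2.54 / 454 ≈ 0.005595 cm
ground = pixel_cm * 250000 / 100 = 2.54 * 250000 / (454 * 100) = 635000 / 45400 ≈ 13.99 m

13.99 m


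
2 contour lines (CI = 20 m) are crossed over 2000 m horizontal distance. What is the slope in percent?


elevation change = 2 * 20 = 40 m
slope = 40 / 2000 * 100 = 2.0%

2.0%


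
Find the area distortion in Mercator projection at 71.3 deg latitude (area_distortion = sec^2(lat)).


area_distortion = 1/cos^2(71.3) = 9.728

9.728


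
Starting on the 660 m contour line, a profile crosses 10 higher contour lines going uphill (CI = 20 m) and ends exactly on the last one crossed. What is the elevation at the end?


elevation = 660 + 10 * 20 = 860 m

860 m


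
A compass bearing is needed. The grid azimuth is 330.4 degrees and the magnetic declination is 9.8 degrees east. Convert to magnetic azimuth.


magnetic azimuth = grid azimuth - declination (east +ve)
mag_az = 330.4 - 9.8 = 320.6 degrees

320.6 degrees


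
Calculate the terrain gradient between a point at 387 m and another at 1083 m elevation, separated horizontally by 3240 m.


gradient = (1083 - 387) / 3240 = 696 / 3240 = 0.2148

0.2148


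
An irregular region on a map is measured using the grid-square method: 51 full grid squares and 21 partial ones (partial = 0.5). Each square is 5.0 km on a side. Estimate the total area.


effective squares = 51 + 21 * 0.5 = 61.5
area = 61.5 * 25.0 = 1537.5 km^2

1537.5 km^2


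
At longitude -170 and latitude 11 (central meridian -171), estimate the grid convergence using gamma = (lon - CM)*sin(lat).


gamma = (-170 - -171) * sin(11) = 1 * 0.190809 = 0.191 degrees

0.191 degrees


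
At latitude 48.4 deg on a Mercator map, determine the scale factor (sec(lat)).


SF = 1 / cos(48.4) = 1 / 0.663926 = 1.506

1.506


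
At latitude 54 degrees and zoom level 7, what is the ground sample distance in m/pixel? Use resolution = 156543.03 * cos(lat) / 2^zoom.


res = 156543.03 * cos(54) / 2^7 = 156543.03 * 0.58778525 / 128 = 718.86 m/pixel

718.86 m/pixel


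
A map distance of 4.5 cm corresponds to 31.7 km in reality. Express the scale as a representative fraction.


ground = 31.7 km = 3170000 cm; RF denominator = ground / map = 3170000 / 4.5 ≈ 704444; RF = 1:704444

1:704444


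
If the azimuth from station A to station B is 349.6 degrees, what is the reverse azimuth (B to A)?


back azimuth = (349.6 + 180) mod 360 = 169.6 degrees

169.6 degrees


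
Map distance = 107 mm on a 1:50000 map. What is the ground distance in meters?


ground = 107 mm * 50000 / 1000 = 5350.0 m

5350.0 m


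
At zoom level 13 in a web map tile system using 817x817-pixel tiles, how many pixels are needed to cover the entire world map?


tiles per axis = 2^13 = 8192
total tiles = 8192^2 = 67108864
pixels per axis = 8192 * 817 = 6692864
total pixels = 6692864^2 = 44794428522496

44794428522496 pixels


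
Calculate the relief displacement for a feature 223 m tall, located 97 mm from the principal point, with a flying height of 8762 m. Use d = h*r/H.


d = h * r / H = 223 * 97 / 8762 = 2.47 mm

2.47 mm


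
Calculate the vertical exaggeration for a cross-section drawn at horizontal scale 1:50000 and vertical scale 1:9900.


VE = horizontal_scale / vertical_scale = 50000 / 9900 ≈ 5.1

5.1x


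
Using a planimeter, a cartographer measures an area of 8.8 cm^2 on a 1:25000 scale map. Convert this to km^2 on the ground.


ground_area = 8.8 * (25000/100)^2 = 550000.0 m^2 = 0.55 km^2

0.55 km^2


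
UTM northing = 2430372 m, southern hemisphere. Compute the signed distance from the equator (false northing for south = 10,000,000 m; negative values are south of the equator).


For southern: actual = 2430372 - 10000000 = -7569628 m

-7569628 m


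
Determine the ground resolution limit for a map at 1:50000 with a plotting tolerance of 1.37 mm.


ground = 1.37 mm * 50000 / 1000 = 68.5 m

68.5 m


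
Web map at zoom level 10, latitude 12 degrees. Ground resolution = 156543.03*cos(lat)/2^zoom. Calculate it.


res = 156543.03 * cos(12) / 2^10 = 156543.03 * 0.9781476 / 1024 = 149.53 m/pixel

149.53 m/pixel


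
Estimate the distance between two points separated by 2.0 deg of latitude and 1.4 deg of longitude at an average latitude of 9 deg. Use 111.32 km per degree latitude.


dlat_km = 2.0 * 111.32 = 222.64
dlon_km = 1.4 * 111.32 * cos(9) ≈ 153.929
dist = sqrt(222.64^2 + 153.929^2) ≈ 270.7 km

270.7 km


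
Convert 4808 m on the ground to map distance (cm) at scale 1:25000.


map_cm = 4808 * 100 / 25000 = 19.232 cm ≈ 19.23 cm

19.23 cm


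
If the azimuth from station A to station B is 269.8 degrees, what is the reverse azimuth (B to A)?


back azimuth = (269.8 + 180) mod 360 = 89.8 degrees

89.8 degrees


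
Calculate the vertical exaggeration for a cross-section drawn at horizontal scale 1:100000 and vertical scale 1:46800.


VE = horizontal_scale / vertical_scale = 100000 / 46800 ≈ 2.1

2.1x


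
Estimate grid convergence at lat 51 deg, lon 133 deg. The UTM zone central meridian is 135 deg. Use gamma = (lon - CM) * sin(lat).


gamma = (133 - 135) * sin(51) = -2 * 0.777146 = -1.554 degrees

-1.554 degrees


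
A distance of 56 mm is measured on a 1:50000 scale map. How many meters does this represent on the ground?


ground = 56 mm * 50000 / 1000 = 2800.0 m

2800.0 m


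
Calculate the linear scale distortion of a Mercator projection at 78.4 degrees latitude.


SF = 1 / cos(78.4) = 1 / 0.201078 = 4.973

4.973


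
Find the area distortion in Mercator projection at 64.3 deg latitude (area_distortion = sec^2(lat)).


area_distortion = 1/cos^2(64.3) = 5.317

5.317


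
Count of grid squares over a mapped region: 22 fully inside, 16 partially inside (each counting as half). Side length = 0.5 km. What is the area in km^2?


effective squares = 22 + 16 * 0.5 = 30.0
area = 30.0 * 0.25 = 7.5 km^2

7.5 km^2


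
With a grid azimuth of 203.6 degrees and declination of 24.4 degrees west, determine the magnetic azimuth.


magnetic azimuth = grid azimuth - declination (east +ve)
mag_az = 203.6 - -24.4 = 228.0 degrees

228.0 degrees


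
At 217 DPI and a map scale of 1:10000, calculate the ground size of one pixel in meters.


pixel_cm = 2.54 / 217 ≈ 0.011705 cm
ground = pixel_cm * 10000 / 100 = 2.54 * 10000 / (217 * 100) = 25400 / 21700 ≈ 1.17 m

1.17 m


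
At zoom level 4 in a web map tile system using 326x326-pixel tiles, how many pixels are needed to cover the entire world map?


tiles per axis = 2^4 = 16
total tiles = 16^2 = 256
pixels per axis = 16 * 326 = 5216
total pixels = 5216^2 = 27206656

27206656 pixels


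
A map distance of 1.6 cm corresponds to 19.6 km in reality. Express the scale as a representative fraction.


ground = 19.6 km = 1960000 cm; RF denominator = ground / map = 1960000 / 1.6 = 1225000; RF = 1:1225000

1:1225000


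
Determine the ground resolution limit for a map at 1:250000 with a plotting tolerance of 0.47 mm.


ground = 0.47 mm * 250000 / 1000 = 117.5 m

117.5 m


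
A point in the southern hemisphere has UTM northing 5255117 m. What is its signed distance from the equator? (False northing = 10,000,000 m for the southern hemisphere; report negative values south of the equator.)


For southern: actual = 5255117 - 10000000 = -4744883 m

-4744883 m


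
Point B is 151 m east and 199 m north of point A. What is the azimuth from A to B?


az = atan2(151, 199) = 37.2 deg
adjusted to 0-360: 37.2 degrees

37.2 degrees


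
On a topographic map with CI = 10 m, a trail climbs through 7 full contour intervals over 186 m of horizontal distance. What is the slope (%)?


elevation change = 7 * 10 = 70 m
slope = 70 / 186 * 100 = 37.6%

37.6%


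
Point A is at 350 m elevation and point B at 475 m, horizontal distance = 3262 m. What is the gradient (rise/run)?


gradient = (475 - 350) / 3262 = 125 / 3262 = 0.0383

0.0383


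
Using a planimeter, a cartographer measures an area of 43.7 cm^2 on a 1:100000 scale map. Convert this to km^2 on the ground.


ground_area = 43.7 * (100000/100)^2 = 43700000.0 m^2 = 43.7 km^2

43.7 km^2


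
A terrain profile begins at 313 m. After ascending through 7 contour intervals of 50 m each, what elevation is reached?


elevation = 313 + 7 * 50 = 663 m

663 m


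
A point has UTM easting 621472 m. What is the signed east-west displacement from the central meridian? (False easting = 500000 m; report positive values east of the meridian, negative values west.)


displacement = 621472 - 500000 = 121472 m

121472 m


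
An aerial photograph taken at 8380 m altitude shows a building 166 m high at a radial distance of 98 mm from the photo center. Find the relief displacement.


d = h * r / H = 166 * 98 / 8380 = 1.94 mm

1.94 mm


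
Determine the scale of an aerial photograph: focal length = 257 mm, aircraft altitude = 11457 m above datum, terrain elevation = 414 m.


scale = f / (H - h) = 257 mm / 11043 m = 257 / 11043000 = 1:42969

1:42969


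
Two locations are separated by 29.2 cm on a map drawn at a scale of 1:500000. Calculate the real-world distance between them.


ground = 29.2 cm * 500000 / 100 = 146000.0 m = 146.0 km

146.0 km


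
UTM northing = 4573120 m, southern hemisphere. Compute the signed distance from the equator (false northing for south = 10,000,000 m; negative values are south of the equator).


For southern: actual = 4573120 - 10000000 = -5426880 m

-5426880 m


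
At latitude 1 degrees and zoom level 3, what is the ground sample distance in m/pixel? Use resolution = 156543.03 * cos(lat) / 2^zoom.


res = 156543.03 * cos(1) / 2^3 = 156543.03 * 0.9998477 / 8 = 19564.9 m/pixel

19564.9 m/pixel


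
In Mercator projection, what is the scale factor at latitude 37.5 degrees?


SF = 1 / cos(37.5) = 1 / 0.793353 = 1.26

1.26


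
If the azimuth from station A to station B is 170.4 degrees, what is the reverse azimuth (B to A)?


back azimuth = (170.4 + 180) mod 360 = 350.4 degrees

350.4 degrees


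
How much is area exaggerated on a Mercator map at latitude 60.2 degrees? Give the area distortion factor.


area_distortion = 1/cos^2(60.2) = 4.049

4.049


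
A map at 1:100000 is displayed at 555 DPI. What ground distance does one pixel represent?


pixel_cm = 2.54 / 555 ≈ 0.004577 cm
ground = pixel_cm * 100000 / 100 = 2.54 * 100000 / (555 * 100) = 254000 / 55500 ≈ 4.58 m

4.58 m


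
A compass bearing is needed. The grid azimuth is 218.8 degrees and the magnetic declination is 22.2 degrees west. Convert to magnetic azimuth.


magnetic azimuth = grid azimuth - declination (east +ve)
mag_az = 218.8 - -22.2 = 241.0 degrees

241.0 degrees


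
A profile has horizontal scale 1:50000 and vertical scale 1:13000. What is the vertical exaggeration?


VE = horizontal_scale / vertical_scale = 50000 / 13000 ≈ 3.8

3.8x


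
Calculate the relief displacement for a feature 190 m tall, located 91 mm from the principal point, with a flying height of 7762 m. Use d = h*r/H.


d = h * r / H = 190 * 91 / 7762 = 2.23 mm

2.23 mm


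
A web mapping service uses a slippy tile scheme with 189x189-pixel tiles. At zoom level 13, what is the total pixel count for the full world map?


tiles per axis = 2^13 = 8192
total tiles = 8192^2 = 67108864
pixels per axis = 8192 * 189 = 1548288
total pixels = 1548288^2 = 2397195730944

2397195730944 pixels


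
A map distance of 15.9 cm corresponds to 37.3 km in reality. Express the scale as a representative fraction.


ground = 37.3 km = 3730000 cm; RF denominator = ground / map = 3730000 / 15.9 ≈ 234591; RF = 1:234591

1:234591


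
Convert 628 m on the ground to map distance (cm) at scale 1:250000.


map_cm = 628 * 100 / 250000 = 0.2512 cm ≈ 0.25 cm

0.25 cm


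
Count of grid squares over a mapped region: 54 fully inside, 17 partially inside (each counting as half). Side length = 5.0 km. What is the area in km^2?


effective squares = 54 + 17 * 0.5 = 62.5
area = 62.5 * 25.0 = 1562.5 km^2

1562.5 km^2


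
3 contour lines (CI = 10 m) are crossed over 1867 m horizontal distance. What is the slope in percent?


elevation change = 3 * 10 = 30 m
slope = 30 / 1867 * 100 = 1.6%

1.6%


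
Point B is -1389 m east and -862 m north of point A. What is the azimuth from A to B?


az = atan2(-1389, -862) = -121.8 deg
adjusted to 0-360: 238.2 degrees

238.2 degrees


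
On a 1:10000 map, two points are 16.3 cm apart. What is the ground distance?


ground = 16.3 cm * 10000 / 100 = 1630.0 m = 1.63 km

1.63 km


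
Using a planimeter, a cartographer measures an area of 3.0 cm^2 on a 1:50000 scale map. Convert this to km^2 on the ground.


ground_area = 3.0 * (50000/100)^2 = 750000.0 m^2 = 0.75 km^2

0.75 km^2


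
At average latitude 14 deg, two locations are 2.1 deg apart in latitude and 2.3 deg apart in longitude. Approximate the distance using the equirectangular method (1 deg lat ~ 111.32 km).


dlat_km = 2.1 * 111.32 = 233.772
dlon_km = 2.3 * 111.32 * cos(14) ≈ 248.431
dist = sqrt(233.772^2 + 248.431^2) ≈ 341.1 km

341.1 km
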